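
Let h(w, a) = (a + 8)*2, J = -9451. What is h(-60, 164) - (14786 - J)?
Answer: -23893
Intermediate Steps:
h(w, a) = 16 + 2*a (h(w, a) = (8 + a)*2 = 16 + 2*a)
h(-60, 164) - (14786 - J) = (16 + 2*164) - (14786 - 1*(-9451)) = (16 + 328) - (14786 + 9451) = 344 - 1*24237 = 344 - 24237 = -23893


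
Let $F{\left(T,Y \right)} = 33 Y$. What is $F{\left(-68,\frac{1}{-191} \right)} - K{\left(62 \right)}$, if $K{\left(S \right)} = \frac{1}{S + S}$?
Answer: $- \frac{4283}{23684} \approx -0.18084$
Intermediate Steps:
$K{\left(S \right)} = \frac{1}{2 S}$
$F{\left(-68,\frac{1}{-191} \right)} - K{\left(62 \right)} = \frac{33}{-191} - \frac{1}{2 \cdot 62} = 33 \left(- \frac{1}{191}\right) - \frac{1}{2} \cdot \frac{1}{62} = - \frac{33}{191} - \frac{1}{124} = - \frac{4283}{23684}$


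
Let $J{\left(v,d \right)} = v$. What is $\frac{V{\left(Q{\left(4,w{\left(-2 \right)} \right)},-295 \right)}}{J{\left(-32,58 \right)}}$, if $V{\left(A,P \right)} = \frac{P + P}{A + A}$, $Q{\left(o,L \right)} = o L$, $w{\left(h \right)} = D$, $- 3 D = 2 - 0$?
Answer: $- \frac{885}{256} \approx -3.457$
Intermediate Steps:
$D = - \frac{2}{3}$ ($D = - \frac{2 - 0}{3} = - \frac{2 + 0}{3} = \left(- \frac{1}{3}\right) 2 = - \frac{2}{3} \approx -0.66667$)
$w{\left(h \right)} = - \frac{2}{3}$
$Q{\left(o,L \right)} = L o$
$V{\left(A,P \right)} = \frac{P}{A}$ ($V{\left(A,P \right)} = \frac{2 P}{2 A} = 2 P \frac{1}{2 A} = \frac{P}{A}$)
$\frac{V{\left(Q{\left(4,w{\left(-2 \right)} \right)},-295 \right)}}{J{\left(-32,58 \right)}} = \frac{\left(-295\right) \frac{1}{\left(- \frac{2}{3}\right) 4}}{-32} = - \frac{295}{- \frac{8}{3}} \left(- \frac{1}{32}\right) = \left(-295\right) \left(- \frac{3}{8}\right) \left(- \frac{1}{32}\right) = \frac{885}{8} \left(- \frac{1}{32}\right) = - \frac{885}{256}$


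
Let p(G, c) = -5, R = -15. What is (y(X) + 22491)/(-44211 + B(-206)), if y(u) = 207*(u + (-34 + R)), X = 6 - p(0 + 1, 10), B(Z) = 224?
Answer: -14625/43987 ≈ -0.33248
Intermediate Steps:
X = 11 (X = 6 - 1*(-5) = 6 + 5 = 11)
y(u) = -10143 + 207*u (y(u) = 207*(u + (-34 - 15)) = 207*(u - 49) = 207*(-49 + u) = -10143 + 207*u)
(y(X) + 22491)/(-44211 + B(-206)) = ((-10143 + 207*11) + 22491)/(-44211 + 224) = ((-10143 + 2277) + 22491)/(-43987) = (-7866 + 22491)*(-1/43987) = 14625*(-1/43987) = -14625/43987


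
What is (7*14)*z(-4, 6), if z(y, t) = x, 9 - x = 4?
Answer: 490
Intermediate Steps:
x = 5 (x = 9 - 1*4 = 9 - 4 = 5)
z(y, t) = 5
(7*14)*z(-4, 6) = (7*14)*5 = 98*5 = 490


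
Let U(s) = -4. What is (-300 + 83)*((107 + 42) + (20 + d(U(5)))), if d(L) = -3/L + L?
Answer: -143871/4 ≈ -35968.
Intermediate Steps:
d(L) = L - 3/L
(-300 + 83)*((107 + 42) + (20 + d(U(5)))) = (-300 + 83)*((107 + 42) + (20 + (-4 - 3/(-4)))) = -217*(149 + (20 + (-4 - 3*(-¼)))) = -217*(149 + (20 + (-4 + ¾))) = -217*(149 + (20 - 13/4)) = -217*(149 + 67/4) = -217*663/4 = -143871/4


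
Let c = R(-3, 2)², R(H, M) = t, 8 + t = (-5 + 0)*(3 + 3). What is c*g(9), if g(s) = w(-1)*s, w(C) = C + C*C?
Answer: 0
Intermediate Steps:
t = -38 (t = -8 + (-5 + 0)*(3 + 3) = -8 - 5*6 = -8 - 30 = -38)
R(H, M) = -38
c = 1444 (c = (-38)² = 1444)
w(C) = C + C²
g(s) = 0 (g(s) = (-(1 - 1))*s = (-1*0)*s = 0*s = 0)
c*g(9) = 1444*0 = 0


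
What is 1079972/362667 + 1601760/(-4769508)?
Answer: 380835799988/144145263153 ≈ 2.6420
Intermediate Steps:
1079972/362667 + 1601760/(-4769508) = 1079972*(1/362667) + 1601760*(-1/4769508) = 1079972/362667 - 133480/397459 = 380835799988/144145263153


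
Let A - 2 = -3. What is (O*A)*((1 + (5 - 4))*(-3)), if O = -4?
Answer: -24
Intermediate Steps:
A = -1 (A = 2 - 3 = -1)
(O*A)*((1 + (5 - 4))*(-3)) = (-4*(-1))*((1 + (5 - 4))*(-3)) = 4*((1 + 1)*(-3)) = 4*(2*(-3)) = 4*(-6) = -24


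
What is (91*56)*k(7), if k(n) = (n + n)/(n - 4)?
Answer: 71344/3 ≈ 23781.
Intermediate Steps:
k(n) = 2*n/(-4 + n) (k(n) = (2*n)/(-4 + n) = 2*n/(-4 + n))
(91*56)*k(7) = (91*56)*(2*7/(-4 + 7)) = 5096*(2*7/3) = 5096*(2*7*(1/3)) = 5096*(14/3) = 71344/3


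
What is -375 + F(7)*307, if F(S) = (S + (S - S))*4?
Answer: 8221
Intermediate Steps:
F(S) = 4*S (F(S) = (S + 0)*4 = S*4 = 4*S)
-375 + F(7)*307 = -375 + (4*7)*307 = -375 + 28*307 = -375 + 8596 = 8221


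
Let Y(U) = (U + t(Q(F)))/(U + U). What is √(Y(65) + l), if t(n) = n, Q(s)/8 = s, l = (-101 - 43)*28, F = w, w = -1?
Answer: I*√68133390/130 ≈ 63.495*I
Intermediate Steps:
F = -1
l = -4032 (l = -144*28 = -4032)
Q(s) = 8*s
Y(U) = (-8 + U)/(2*U) (Y(U) = (U + 8*(-1))/(U + U) = (U - 8)/((2*U)) = (-8 + U)*(1/(2*U)) = (-8 + U)/(2*U))
√(Y(65) + l) = √((½)*(-8 + 65)/65 - 4032) = √((½)*(1/65)*57 - 4032) = √(57/130 - 4032) = √(-524103/130) = I*√68133390/130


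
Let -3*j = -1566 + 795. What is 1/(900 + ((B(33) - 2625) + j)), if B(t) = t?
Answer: -1/1435 ≈ -0.00069686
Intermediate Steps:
j = 257 (j = -(-1566 + 795)/3 = -⅓*(-771) = 257)
1/(900 + ((B(33) - 2625) + j)) = 1/(900 + ((33 - 2625) + 257)) = 1/(900 + (-2592 + 257)) = 1/(900 - 2335) = 1/(-1435) = -1/1435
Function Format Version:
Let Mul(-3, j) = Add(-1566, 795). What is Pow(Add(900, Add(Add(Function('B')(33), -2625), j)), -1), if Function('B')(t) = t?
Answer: Rational(-1, 1435) ≈ -0.00069686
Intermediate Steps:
j = 257 (j = Mul(Rational(-1, 3), Add(-1566, 795)) = Mul(Rational(-1, 3), -771) = 257)
Pow(Add(900, Add(Add(Function('B')(33), -2625), j)), -1) = Pow(Add(900, Add(Add(33, -2625), 257)), -1) = Pow(Add(900, Add(-2592, 257)), -1) = Pow(Add(900, -2335), -1) = Pow(-1435, -1) = Rational(-1, 1435)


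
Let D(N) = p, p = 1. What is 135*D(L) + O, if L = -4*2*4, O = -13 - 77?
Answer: 45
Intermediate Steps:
O = -90
L = -32 (L = -8*4 = -32)
D(N) = 1
135*D(L) + O = 135*1 - 90 = 135 - 90 = 45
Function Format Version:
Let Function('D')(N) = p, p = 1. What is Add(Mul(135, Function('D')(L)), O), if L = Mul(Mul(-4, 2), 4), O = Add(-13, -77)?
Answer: 45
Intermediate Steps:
O = -90
L = -32 (L = Mul(-8, 4) = -32)
Function('D')(N) = 1
Add(Mul(135, Function('D')(L)), O) = Add(Mul(135, 1), -90) = Add(135, -90) = 45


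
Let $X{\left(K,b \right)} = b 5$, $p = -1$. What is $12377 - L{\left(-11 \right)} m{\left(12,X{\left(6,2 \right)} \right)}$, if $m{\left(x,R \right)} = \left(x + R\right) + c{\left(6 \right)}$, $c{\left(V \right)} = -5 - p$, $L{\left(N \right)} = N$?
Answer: $12575$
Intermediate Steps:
$c{\left(V \right)} = -4$ ($c{\left(V \right)} = -5 - -1 = -5 + 1 = -4$)
$X{\left(K,b \right)} = 5 b$
$m{\left(x,R \right)} = -4 + R + x$ ($m{\left(x,R \right)} = \left(x + R\right) - 4 = \left(R + x\right) - 4 = -4 + R + x$)
$12377 - L{\left(-11 \right)} m{\left(12,X{\left(6,2 \right)} \right)} = 12377 - - 11 \left(-4 + 5 \cdot 2 + 12\right) = 12377 - - 11 \left(-4 + 10 + 12\right) = 12377 - \left(-11\right) 18 = 12377 - -198 = 12377 + 198 = 12575$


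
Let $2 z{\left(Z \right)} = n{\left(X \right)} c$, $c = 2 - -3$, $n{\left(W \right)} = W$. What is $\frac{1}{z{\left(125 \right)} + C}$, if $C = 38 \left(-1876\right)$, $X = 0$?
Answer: $- \frac{1}{71288} \approx -1.4028 \cdot 10^{-5}$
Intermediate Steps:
$C = -71288$
$c = 5$ ($c = 2 + 3 = 5$)
$z{\left(Z \right)} = 0$ ($z{\left(Z \right)} = \frac{0 \cdot 5}{2} = \frac{1}{2} \cdot 0 = 0$)
$\frac{1}{z{\left(125 \right)} + C} = \frac{1}{0 - 71288} = \frac{1}{-71288} = - \frac{1}{71288}$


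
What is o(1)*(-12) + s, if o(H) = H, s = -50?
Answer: -62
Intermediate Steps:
o(1)*(-12) + s = 1*(-12) - 50 = -12 - 50 = -62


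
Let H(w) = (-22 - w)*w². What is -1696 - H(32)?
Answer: 53600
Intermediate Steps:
H(w) = w²*(-22 - w)
-1696 - H(32) = -1696 - 32²*(-22 - 1*32) = -1696 - 1024*(-22 - 32) = -1696 - 1024*(-54) = -1696 - 1*(-55296) = -1696 + 55296 = 53600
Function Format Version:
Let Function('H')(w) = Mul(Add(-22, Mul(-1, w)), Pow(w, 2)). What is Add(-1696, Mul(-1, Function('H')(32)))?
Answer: 53600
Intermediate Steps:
Function('H')(w) = Mul(Pow(w, 2), Add(-22, Mul(-1, w)))
Add(-1696, Mul(-1, Function('H')(32))) = Add(-1696, Mul(-1, Mul(Pow(32, 2), Add(-22, Mul(-1, 32))))) = Add(-1696, Mul(-1, Mul(1024, Add(-22, -32)))) = Add(-1696, Mul(-1, Mul(1024, -54))) = Add(-1696, Mul(-1, -55296)) = Add(-1696, 55296) = 53600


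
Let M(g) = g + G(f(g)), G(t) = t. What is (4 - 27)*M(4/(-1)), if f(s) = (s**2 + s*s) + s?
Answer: -552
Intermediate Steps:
f(s) = s + 2*s**2 (f(s) = (s**2 + s**2) + s = 2*s**2 + s = s + 2*s**2)
M(g) = g + g*(1 + 2*g)
(4 - 27)*M(4/(-1)) = (4 - 27)*(2*(4/(-1))*(1 + 4/(-1))) = -46*4*(-1)*(1 + 4*(-1)) = -46*(-4)*(1 - 4) = -46*(-4)*(-3) = -23*24 = -552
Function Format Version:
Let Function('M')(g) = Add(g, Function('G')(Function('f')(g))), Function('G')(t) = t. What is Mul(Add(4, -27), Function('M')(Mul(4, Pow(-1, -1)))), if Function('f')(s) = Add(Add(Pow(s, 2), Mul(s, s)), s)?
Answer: -552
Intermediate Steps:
Function('f')(s) = Add(s, Mul(2, Pow(s, 2))) (Function('f')(s) = Add(Add(Pow(s, 2), Pow(s, 2)), s) = Add(Mul(2, Pow(s, 2)), s) = Add(s, Mul(2, Pow(s, 2))))
Function('M')(g) = Add(g, Mul(g, Add(1, Mul(2, g))))
Mul(Add(4, -27), Function('M')(Mul(4, Pow(-1, -1)))) = Mul(Add(4, -27), Mul(2, Mul(4, Pow(-1, -1)), Add(1, Mul(4, Pow(-1, -1))))) = Mul(-23, Mul(2, Mul(4, -1), Add(1, Mul(4, -1)))) = Mul(-23, Mul(2, -4, Add(1, -4))) = Mul(-23, Mul(2, -4, -3)) = Mul(-23, 24) = -552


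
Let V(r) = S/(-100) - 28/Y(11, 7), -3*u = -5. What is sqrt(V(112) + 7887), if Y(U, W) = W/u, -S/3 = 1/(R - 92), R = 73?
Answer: sqrt(2560319787)/570 ≈ 88.771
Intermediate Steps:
u = 5/3 (u = -1/3*(-5) = 5/3 ≈ 1.6667)
S = 3/19 (S = -3/(73 - 92) = -3/(-19) = -3*(-1/19) = 3/19 ≈ 0.15789)
Y(U, W) = 3*W/5 (Y(U, W) = W/(5/3) = W*(3/5) = 3*W/5)
V(r) = -38009/5700 (V(r) = (3/19)/(-100) - 28/((3/5)*7) = (3/19)*(-1/100) - 28/21/5 = -3/1900 - 28*5/21 = -3/1900 - 20/3 = -38009/5700)
sqrt(V(112) + 7887) = sqrt(-38009/5700 + 7887) = sqrt(44917891/5700) = sqrt(2560319787)/570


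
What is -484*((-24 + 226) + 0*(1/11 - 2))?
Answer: -97768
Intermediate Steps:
-484*((-24 + 226) + 0*(1/11 - 2)) = -484*(202 + 0*(1*(1/11) - 2)) = -484*(202 + 0*(1/11 - 2)) = -484*(202 + 0*(-21/11)) = -484*(202 + 0) = -484*202 = -97768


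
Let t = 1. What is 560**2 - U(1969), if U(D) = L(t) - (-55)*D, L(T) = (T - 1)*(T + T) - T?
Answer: 205306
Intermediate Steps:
L(T) = -T + 2*T*(-1 + T) (L(T) = (-1 + T)*(2*T) - T = 2*T*(-1 + T) - T = -T + 2*T*(-1 + T))
U(D) = -1 + 55*D (U(D) = 1*(-3 + 2*1) - (-55)*D = 1*(-3 + 2) + 55*D = 1*(-1) + 55*D = -1 + 55*D)
560**2 - U(1969) = 560**2 - (-1 + 55*1969) = 313600 - (-1 + 108295) = 313600 - 1*108294 = 313600 - 108294 = 205306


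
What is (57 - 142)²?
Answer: 7225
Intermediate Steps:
(57 - 142)² = (-85)² = 7225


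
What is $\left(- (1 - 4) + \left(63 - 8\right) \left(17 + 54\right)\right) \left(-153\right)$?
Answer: $-597924$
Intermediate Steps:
$\left(- (1 - 4) + \left(63 - 8\right) \left(17 + 54\right)\right) \left(-153\right) = \left(\left(-1\right) \left(-3\right) + 55 \cdot 71\right) \left(-153\right) = \left(3 + 3905\right) \left(-153\right) = 3908 \left(-153\right) = -597924$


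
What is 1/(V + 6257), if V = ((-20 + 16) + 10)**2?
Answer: 1/6293 ≈ 0.00015891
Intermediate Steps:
V = 36 (V = (-4 + 10)**2 = 6**2 = 36)
1/(V + 6257) = 1/(36 + 6257) = 1/6293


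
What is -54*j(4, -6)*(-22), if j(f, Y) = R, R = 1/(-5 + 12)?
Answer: 1188/7 ≈ 169.71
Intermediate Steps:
R = ⅐ (R = 1/7 = ⅐ ≈ 0.14286)
j(f, Y) = ⅐
-54*j(4, -6)*(-22) = -54*⅐*(-22) = -54/7*(-22) = 1188/7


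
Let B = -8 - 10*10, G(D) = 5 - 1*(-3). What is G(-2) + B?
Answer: -100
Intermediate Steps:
G(D) = 8 (G(D) = 5 + 3 = 8)
B = -108 (B = -8 - 100 = -108)
G(-2) + B = 8 - 108 = -100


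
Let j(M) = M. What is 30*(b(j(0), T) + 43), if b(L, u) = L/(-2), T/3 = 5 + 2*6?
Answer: 1290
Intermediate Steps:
T = 51 (T = 3*(5 + 2*6) = 3*(5 + 12) = 3*17 = 51)
b(L, u) = -L/2 (b(L, u) = L*(-½) = -L/2)
30*(b(j(0), T) + 43) = 30*(-½*0 + 43) = 30*(0 + 43) = 30*43 = 1290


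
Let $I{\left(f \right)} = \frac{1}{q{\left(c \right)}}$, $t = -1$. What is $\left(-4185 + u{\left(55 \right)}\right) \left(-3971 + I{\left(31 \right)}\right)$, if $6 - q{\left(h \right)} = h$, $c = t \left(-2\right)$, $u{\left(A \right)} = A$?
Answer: $\frac{32798395}{2} \approx 1.6399 \cdot 10^{7}$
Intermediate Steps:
$c = 2$ ($c = \left(-1\right) \left(-2\right) = 2$)
$q{\left(h \right)} = 6 - h$
$I{\left(f \right)} = \frac{1}{4}$ ($I{\left(f \right)} = \frac{1}{6 - 2} = \frac{1}{4}$)
$\left(-4185 + u{\left(55 \right)}\right) \left(-3971 + I{\left(31 \right)}\right) = \left(-4185 + 55\right) \left(-3971 + \frac{1}{4}\right) = \left(-4130\right) \left(- \frac{15883}{4}\right) = \frac{32798395}{2}$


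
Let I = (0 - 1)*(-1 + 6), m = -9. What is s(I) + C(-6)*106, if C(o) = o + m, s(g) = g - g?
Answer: -1590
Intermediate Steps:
I = -5 (I = -1*5 = -5)
s(g) = 0
C(o) = -9 + o (C(o) = o - 9 = -9 + o)
s(I) + C(-6)*106 = 0 + (-9 - 6)*106 = 0 - 15*106 = 0 - 1590 = -1590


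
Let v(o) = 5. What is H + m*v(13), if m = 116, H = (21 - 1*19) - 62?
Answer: 520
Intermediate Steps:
H = -60 (H = (21 - 19) - 62 = 2 - 62 = -60)
H + m*v(13) = -60 + 116*5 = -60 + 580 = 520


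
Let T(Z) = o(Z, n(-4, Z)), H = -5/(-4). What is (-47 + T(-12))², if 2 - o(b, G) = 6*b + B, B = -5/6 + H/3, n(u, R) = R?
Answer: 108241/144 ≈ 751.67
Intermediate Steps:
H = 5/4 (H = -5*(-¼) = 5/4 ≈ 1.2500)
B = -5/12 (B = -5/6 + (5/4)/3 = -5*⅙ + (5/4)*(⅓) = -⅚ + 5/12 = -5/12 ≈ -0.41667)
o(b, G) = 29/12 - 6*b (o(b, G) = 2 - (6*b - 5/12) = 2 - (-5/12 + 6*b) = 2 + (5/12 - 6*b) = 29/12 - 6*b)
T(Z) = 29/12 - 6*Z
(-47 + T(-12))² = (-47 + (29/12 - 6*(-12)))² = (-47 + (29/12 + 72))² = (-47 + 893/12)² = (329/12)² = 108241/144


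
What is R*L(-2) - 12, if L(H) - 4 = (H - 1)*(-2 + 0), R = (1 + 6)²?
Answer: 478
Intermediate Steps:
R = 49 (R = 7² = 49)
L(H) = 6 - 2*H (L(H) = 4 + (H - 1)*(-2 + 0) = 4 + (-1 + H)*(-2) = 4 + (2 - 2*H) = 6 - 2*H)
R*L(-2) - 12 = 49*(6 - 2*(-2)) - 12 = 49*(6 + 4) - 12 = 49*10 - 12 = 490 - 12 = 478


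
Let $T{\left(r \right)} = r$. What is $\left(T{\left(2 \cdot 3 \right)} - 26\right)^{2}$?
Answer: $400$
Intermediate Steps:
$\left(T{\left(2 \cdot 3 \right)} - 26\right)^{2} = \left(2 \cdot 3 - 26\right)^{2} = \left(6 - 26\right)^{2} = \left(-20\right)^{2} = 400$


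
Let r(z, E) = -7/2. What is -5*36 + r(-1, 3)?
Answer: -367/2 ≈ -183.50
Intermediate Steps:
r(z, E) = -7/2 (r(z, E) = -7*1/2 = -7/2)
-5*36 + r(-1, 3) = -5*36 - 7/2 = -180 - 7/2 = -367/2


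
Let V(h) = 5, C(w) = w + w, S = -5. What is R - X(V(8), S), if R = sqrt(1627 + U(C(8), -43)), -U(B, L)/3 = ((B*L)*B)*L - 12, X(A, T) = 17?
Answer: -17 + 19*I*sqrt(3929) ≈ -17.0 + 1191.0*I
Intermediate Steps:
C(w) = 2*w
U(B, L) = 36 - 3*B**2*L**2 (U(B, L) = -3*(((B*L)*B)*L - 12) = -3*((L*B**2)*L - 12) = -3*(B**2*L**2 - 12) = -3*(-12 + B**2*L**2) = 36 - 3*B**2*L**2)
R = 19*I*sqrt(3929) (R = sqrt(1627 + (36 - 3*(2*8)**2*(-43)**2)) = sqrt(1627 + (36 - 3*16**2*1849)) = sqrt(1627 + (36 - 3*256*1849)) = sqrt(1627 + (36 - 1420032)) = sqrt(1627 - 1419996) = sqrt(-1418369) = 19*I*sqrt(3929) ≈ 1191.0*I)
R - X(V(8), S) = 19*I*sqrt(3929) - 1*17 = 19*I*sqrt(3929) - 17 = -17 + 19*I*sqrt(3929)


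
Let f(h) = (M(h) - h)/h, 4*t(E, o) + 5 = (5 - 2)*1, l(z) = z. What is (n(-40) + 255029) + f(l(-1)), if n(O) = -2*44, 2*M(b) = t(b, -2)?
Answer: 1019761/4 ≈ 2.5494e+5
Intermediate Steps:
t(E, o) = -½ (t(E, o) = -5/4 + ((5 - 2)*1)/4 = -5/4 + (3*1)/4 = -5/4 + (¼)*3 = -5/4 + ¾ = -½)
M(b) = -¼ (M(b) = (½)*(-½) = -¼)
n(O) = -88
f(h) = (-¼ - h)/h
(n(-40) + 255029) + f(l(-1)) = (-88 + 255029) + (-¼ - 1*(-1))/(-1) = 254941 - (-¼ + 1) = 254941 - 1*¾ = 254941 - ¾ = 1019761/4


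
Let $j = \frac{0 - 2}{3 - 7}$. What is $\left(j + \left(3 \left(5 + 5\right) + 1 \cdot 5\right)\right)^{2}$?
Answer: $\frac{5041}{4} \approx 1260.3$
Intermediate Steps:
$j = \frac{1}{2}$ ($j = - \frac{2}{-4} = \left(-2\right) \left(- \frac{1}{4}\right) = \frac{1}{2} \approx 0.5$)
$\left(j + \left(3 \left(5 + 5\right) + 1 \cdot 5\right)\right)^{2} = \left(\frac{1}{2} + \left(3 \left(5 + 5\right) + 1 \cdot 5\right)\right)^{2} = \left(\frac{1}{2} + \left(3 \cdot 10 + 5\right)\right)^{2} = \left(\frac{1}{2} + \left(30 + 5\right)\right)^{2} = \left(\frac{1}{2} + 35\right)^{2} = \left(\frac{71}{2}\right)^{2} = \frac{5041}{4}$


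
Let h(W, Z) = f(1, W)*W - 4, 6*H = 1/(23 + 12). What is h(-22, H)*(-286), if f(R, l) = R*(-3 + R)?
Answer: -11440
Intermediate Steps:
H = 1/210 (H = 1/(6*(23 + 12)) = (1/6)/35 = (1/6)*(1/35) = 1/210 ≈ 0.0047619)
h(W, Z) = -4 - 2*W (h(W, Z) = (1*(-3 + 1))*W - 4 = (1*(-2))*W - 4 = -2*W - 4 = -4 - 2*W)
h(-22, H)*(-286) = (-4 - 2*(-22))*(-286) = (-4 + 44)*(-286) = 40*(-286) = -11440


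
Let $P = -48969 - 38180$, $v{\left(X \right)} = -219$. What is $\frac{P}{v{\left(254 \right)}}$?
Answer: $\frac{87149}{219} \approx 397.94$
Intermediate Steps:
$P = -87149$ ($P = -48969 - 38180 = -87149$)
$\frac{P}{v{\left(254 \right)}} = - \frac{87149}{-219} = \left(-87149\right) \left(- \frac{1}{219}\right) = \frac{87149}{219}$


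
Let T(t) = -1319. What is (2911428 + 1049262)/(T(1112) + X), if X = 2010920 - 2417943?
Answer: -660115/68057 ≈ -9.6994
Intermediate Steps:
X = -407023
(2911428 + 1049262)/(T(1112) + X) = (2911428 + 1049262)/(-1319 - 407023) = 3960690/(-408342) = 3960690*(-1/408342) = -660115/68057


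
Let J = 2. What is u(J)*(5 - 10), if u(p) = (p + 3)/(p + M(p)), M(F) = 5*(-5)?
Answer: 25/23 ≈ 1.0870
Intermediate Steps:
M(F) = -25
u(p) = (3 + p)/(-25 + p) (u(p) = (p + 3)/(p - 25) = (3 + p)/(-25 + p))
u(J)*(5 - 10) = ((3 + 2)/(-25 + 2))*(5 - 10) = (5/(-23))*(-5) = -1/23*5*(-5) = -5/23*(-5) = 25/23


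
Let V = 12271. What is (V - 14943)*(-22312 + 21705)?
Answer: 1621904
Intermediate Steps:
(V - 14943)*(-22312 + 21705) = (12271 - 14943)*(-22312 + 21705) = -2672*(-607) = 1621904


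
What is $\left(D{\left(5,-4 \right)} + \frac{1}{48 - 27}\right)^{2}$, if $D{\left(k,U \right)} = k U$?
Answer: $\frac{175561}{441} \approx 398.1$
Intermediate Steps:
$D{\left(k,U \right)} = U k$
$\left(D{\left(5,-4 \right)} + \frac{1}{48 - 27}\right)^{2} = \left(\left(-4\right) 5 + \frac{1}{48 - 27}\right)^{2} = \left(-20 + \frac{1}{48 - 27}\right)^{2} = \left(-20 + \frac{1}{21}\right)^{2} = \left(- \frac{419}{21}\right)^{2} = \frac{175561}{441}$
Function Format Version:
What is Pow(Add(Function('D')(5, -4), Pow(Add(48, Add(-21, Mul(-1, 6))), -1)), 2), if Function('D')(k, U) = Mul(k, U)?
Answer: Rational(175561, 441) ≈ 398.10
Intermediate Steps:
Function('D')(k, U) = Mul(U, k)
Pow(Add(Function('D')(5, -4), Pow(Add(48, Add(-21, Mul(-1, 6))), -1)), 2) = Pow(Add(Mul(-4, 5), Pow(Add(48, Add(-21, Mul(-1, 6))), -1)), 2) = Pow(Add(-20, Pow(Add(48, Add(-21, -6)), -1)), 2) = Pow(Add(-20, Pow(Add(48, -27), -1)), 2) = Pow(Add(-20, Pow(21, -1)), 2) = Pow(Add(-20, Rational(1, 21)), 2) = Pow(Rational(-419, 21), 2) = Rational(175561, 441)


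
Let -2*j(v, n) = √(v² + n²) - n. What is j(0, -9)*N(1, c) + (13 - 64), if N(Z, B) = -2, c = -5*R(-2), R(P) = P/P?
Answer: -33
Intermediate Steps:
R(P) = 1
c = -5 (c = -5*1 = -5)
j(v, n) = n/2 - √(n² + v²)/2 (j(v, n) = -(√(v² + n²) - n)/2 = -(√(n² + v²) - n)/2 = n/2 - √(n² + v²)/2)
j(0, -9)*N(1, c) + (13 - 64) = ((½)*(-9) - √((-9)² + 0²)/2)*(-2) + (13 - 64) = (-9/2 - √(81 + 0)/2)*(-2) - 51 = (-9/2 - √81/2)*(-2) - 51 = (-9/2 - ½*9)*(-2) - 51 = (-9/2 - 9/2)*(-2) - 51 = -9*(-2) - 51 = 18 - 51 = -33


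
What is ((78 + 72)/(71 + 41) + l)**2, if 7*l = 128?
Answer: 24649/64 ≈ 385.14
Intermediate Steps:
l = 128/7 (l = (1/7)*128 = 128/7 ≈ 18.286)
((78 + 72)/(71 + 41) + l)**2 = ((78 + 72)/(71 + 41) + 128/7)**2 = (150/112 + 128/7)**2 = (150*(1/112) + 128/7)**2 = (75/56 + 128/7)**2 = (157/8)**2 = 24649/64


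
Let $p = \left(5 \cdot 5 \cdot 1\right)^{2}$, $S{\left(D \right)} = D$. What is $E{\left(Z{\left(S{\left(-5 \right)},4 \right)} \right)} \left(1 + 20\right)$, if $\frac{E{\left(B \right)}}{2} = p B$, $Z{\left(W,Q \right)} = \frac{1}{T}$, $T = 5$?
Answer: $5250$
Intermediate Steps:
$Z{\left(W,Q \right)} = \frac{1}{5}$
$p = 625$ ($p = \left(25 \cdot 1\right)^{2} = 25^{2} = 625$)
$E{\left(B \right)} = 1250 B$ ($E{\left(B \right)} = 2 \cdot 625 B = 1250 B$)
$E{\left(Z{\left(S{\left(-5 \right)},4 \right)} \right)} \left(1 + 20\right) = 1250 \cdot \frac{1}{5} \left(1 + 20\right) = 250 \cdot 21 = 5250$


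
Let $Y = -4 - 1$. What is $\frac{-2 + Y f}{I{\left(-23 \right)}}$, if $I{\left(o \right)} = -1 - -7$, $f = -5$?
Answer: $\frac{23}{6} \approx 3.8333$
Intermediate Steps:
$Y = -5$
$I{\left(o \right)} = 6$ ($I{\left(o \right)} = -1 + 7 = 6$)
$\frac{-2 + Y f}{I{\left(-23 \right)}} = \frac{-2 - -25}{6} = \left(-2 + 25\right) \frac{1}{6} = 23 \cdot \frac{1}{6} = \frac{23}{6}$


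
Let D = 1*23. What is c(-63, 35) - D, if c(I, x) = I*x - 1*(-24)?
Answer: -2204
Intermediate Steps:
D = 23
c(I, x) = 24 + I*x (c(I, x) = I*x + 24 = 24 + I*x)
c(-63, 35) - D = (24 - 63*35) - 1*23 = (24 - 2205) - 23 = -2181 - 23 = -2204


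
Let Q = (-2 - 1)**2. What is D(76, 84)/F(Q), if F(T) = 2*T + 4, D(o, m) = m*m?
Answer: 3528/11 ≈ 320.73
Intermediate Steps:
D(o, m) = m**2
Q = 9 (Q = (-3)**2 = 9)
F(T) = 4 + 2*T
D(76, 84)/F(Q) = 84**2/(4 + 2*9) = 7056/(4 + 18) = 7056/22 = 7056*(1/22) = 3528/11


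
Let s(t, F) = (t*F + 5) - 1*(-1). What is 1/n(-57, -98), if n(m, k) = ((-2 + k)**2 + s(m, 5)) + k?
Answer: 1/9623 ≈ 0.00010392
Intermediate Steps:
s(t, F) = 6 + F*t (s(t, F) = (F*t + 5) + 1 = (5 + F*t) + 1 = 6 + F*t)
n(m, k) = 6 + k + (-2 + k)**2 + 5*m (n(m, k) = ((-2 + k)**2 + (6 + 5*m)) + k = (6 + (-2 + k)**2 + 5*m) + k = 6 + k + (-2 + k)**2 + 5*m)
1/n(-57, -98) = 1/(6 - 98 + (-2 - 98)**2 + 5*(-57)) = 1/(6 - 98 + (-100)**2 - 285) = 1/(6 - 98 + 10000 - 285) = 1/9623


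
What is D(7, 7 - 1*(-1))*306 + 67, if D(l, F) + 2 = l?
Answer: 1597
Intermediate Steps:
D(l, F) = -2 + l
D(7, 7 - 1*(-1))*306 + 67 = (-2 + 7)*306 + 67 = 5*306 + 67 = 1530 + 67 = 1597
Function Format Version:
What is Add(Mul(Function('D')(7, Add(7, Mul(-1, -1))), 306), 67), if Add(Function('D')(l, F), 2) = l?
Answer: 1597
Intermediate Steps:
Function('D')(l, F) = Add(-2, l)
Add(Mul(Function('D')(7, Add(7, Mul(-1, -1))), 306), 67) = Add(Mul(Add(-2, 7), 306), 67) = Add(Mul(5, 306), 67) = Add(1530, 67) = 1597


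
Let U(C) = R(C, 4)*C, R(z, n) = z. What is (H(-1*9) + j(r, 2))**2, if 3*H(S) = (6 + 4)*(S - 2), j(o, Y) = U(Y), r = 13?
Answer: 9604/9 ≈ 1067.1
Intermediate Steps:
U(C) = C**2 (U(C) = C*C = C**2)
j(o, Y) = Y**2
H(S) = -20/3 + 10*S/3 (H(S) = ((6 + 4)*(S - 2))/3 = (10*(-2 + S))/3 = (-20 + 10*S)/3 = -20/3 + 10*S/3)
(H(-1*9) + j(r, 2))**2 = ((-20/3 + 10*(-1*9)/3) + 2**2)**2 = ((-20/3 + (10/3)*(-9)) + 4)**2 = ((-20/3 - 30) + 4)**2 = (-110/3 + 4)**2 = (-98/3)**2 = 9604/9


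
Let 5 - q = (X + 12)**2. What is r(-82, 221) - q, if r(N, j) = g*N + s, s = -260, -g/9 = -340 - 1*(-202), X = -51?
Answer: -100588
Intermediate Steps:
g = 1242 (g = -9*(-340 - 1*(-202)) = -9*(-340 + 202) = -9*(-138) = 1242)
q = -1516 (q = 5 - (-51 + 12)**2 = 5 - 1*(-39)**2 = 5 - 1*1521 = 5 - 1521 = -1516)
r(N, j) = -260 + 1242*N (r(N, j) = 1242*N - 260 = -260 + 1242*N)
r(-82, 221) - q = (-260 + 1242*(-82)) - 1*(-1516) = (-260 - 101844) + 1516 = -102104 + 1516 = -100588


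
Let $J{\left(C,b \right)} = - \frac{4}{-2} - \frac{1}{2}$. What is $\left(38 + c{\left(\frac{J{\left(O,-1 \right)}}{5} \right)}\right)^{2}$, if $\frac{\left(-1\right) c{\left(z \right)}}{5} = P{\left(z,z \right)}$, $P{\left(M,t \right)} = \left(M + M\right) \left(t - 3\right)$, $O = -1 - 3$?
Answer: $\frac{212521}{100} \approx 2125.2$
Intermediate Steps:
$O = -4$
$J{\left(C,b \right)} = \frac{3}{2}$ ($J{\left(C,b \right)} = \left(-4\right) \left(- \frac{1}{2}\right) - \frac{1}{2} = 2 - \frac{1}{2} = \frac{3}{2}$)
$P{\left(M,t \right)} = 2 M \left(-3 + t\right)$
$c{\left(z \right)} = - 10 z \left(-3 + z\right)$ ($c{\left(z \right)} = - 5 \cdot 2 z \left(-3 + z\right) = - 10 z \left(-3 + z\right)$)
$\left(38 + c{\left(\frac{J{\left(O,-1 \right)}}{5} \right)}\right)^{2} = \left(38 + 10 \frac{3}{2 \cdot 5} \left(3 - \frac{3}{2 \cdot 5}\right)\right)^{2} = \left(38 + 10 \cdot \frac{3}{2} \cdot \frac{1}{5} \left(3 - \frac{3}{2} \cdot \frac{1}{5}\right)\right)^{2} = \left(38 + 10 \cdot \frac{3}{10} \left(3 - \frac{3}{10}\right)\right)^{2} = \left(38 + 10 \cdot \frac{3}{10} \cdot \frac{27}{10}\right)^{2} = \left(38 + \frac{81}{10}\right)^{2} = \left(\frac{461}{10}\right)^{2} = \frac{212521}{100}$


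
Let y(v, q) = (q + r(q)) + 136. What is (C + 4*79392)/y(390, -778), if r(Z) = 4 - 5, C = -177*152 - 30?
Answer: -290634/643 ≈ -452.00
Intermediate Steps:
C = -26934 (C = -26904 - 30 = -26934)
r(Z) = -1
y(v, q) = 135 + q (y(v, q) = (q - 1) + 136 = (-1 + q) + 136 = 135 + q)
(C + 4*79392)/y(390, -778) = (-26934 + 4*79392)/(135 - 778) = (-26934 + 317568)/(-643) = 290634*(-1/643) = -290634/643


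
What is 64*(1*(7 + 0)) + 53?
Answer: 501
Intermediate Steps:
64*(1*(7 + 0)) + 53 = 64*(1*7) + 53 = 64*7 + 53 = 448 + 53 = 501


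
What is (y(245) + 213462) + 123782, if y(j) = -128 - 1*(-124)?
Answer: 337240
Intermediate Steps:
y(j) = -4 (y(j) = -128 + 124 = -4)
(y(245) + 213462) + 123782 = (-4 + 213462) + 123782 = 213458 + 123782 = 337240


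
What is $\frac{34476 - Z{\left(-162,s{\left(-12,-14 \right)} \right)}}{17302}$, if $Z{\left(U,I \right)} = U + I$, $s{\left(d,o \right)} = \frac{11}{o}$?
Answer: $\frac{484943}{242228} \approx 2.002$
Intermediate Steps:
$Z{\left(U,I \right)} = I + U$
$\frac{34476 - Z{\left(-162,s{\left(-12,-14 \right)} \right)}}{17302} = \frac{34476 - \left(\frac{11}{-14} - 162\right)}{17302} = \left(34476 - \left(11 \left(- \frac{1}{14}\right) - 162\right)\right) \frac{1}{17302} = \left(34476 - \left(- \frac{11}{14} - 162\right)\right) \frac{1}{17302} = \left(34476 - - \frac{2279}{14}\right) \frac{1}{17302} = \left(34476 + \frac{2279}{14}\right) \frac{1}{17302} = \frac{484943}{14} \cdot \frac{1}{17302} = \frac{484943}{242228}$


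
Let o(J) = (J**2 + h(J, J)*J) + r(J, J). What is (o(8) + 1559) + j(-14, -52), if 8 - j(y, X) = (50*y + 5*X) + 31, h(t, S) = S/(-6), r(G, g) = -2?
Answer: 7642/3 ≈ 2547.3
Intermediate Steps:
h(t, S) = -S/6 (h(t, S) = S*(-1/6) = -S/6)
o(J) = -2 + 5*J**2/6 (o(J) = (J**2 + (-J/6)*J) - 2 = (J**2 - J**2/6) - 2 = 5*J**2/6 - 2 = -2 + 5*J**2/6)
j(y, X) = -23 - 50*y - 5*X (j(y, X) = 8 - ((50*y + 5*X) + 31) = 8 - ((5*X + 50*y) + 31) = 8 - (31 + 5*X + 50*y) = 8 + (-31 - 50*y - 5*X) = -23 - 50*y - 5*X)
(o(8) + 1559) + j(-14, -52) = ((-2 + (5/6)*8**2) + 1559) + (-23 - 50*(-14) - 5*(-52)) = ((-2 + (5/6)*64) + 1559) + (-23 + 700 + 260) = ((-2 + 160/3) + 1559) + 937 = (154/3 + 1559) + 937 = 4831/3 + 937 = 7642/3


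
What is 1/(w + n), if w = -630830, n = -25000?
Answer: -1/655830 ≈ -1.5248e-6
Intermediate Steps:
1/(w + n) = 1/(-630830 - 25000) = 1/(-655830) = -1/655830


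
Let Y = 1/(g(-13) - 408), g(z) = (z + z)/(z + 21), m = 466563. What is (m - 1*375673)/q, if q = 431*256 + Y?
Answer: 74757025/90751358 ≈ 0.82376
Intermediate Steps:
g(z) = 2*z/(21 + z) (g(z) = (2*z)/(21 + z) = 2*z/(21 + z))
Y = -4/1645 (Y = 1/(2*(-13)/(21 - 13) - 408) = 1/(2*(-13)/8 - 408) = 1/(2*(-13)*(1/8) - 408) = 1/(-13/4 - 408) = 1/(-1645/4) = -4/1645 ≈ -0.0024316)
q = 181502716/1645 (q = 431*256 - 4/1645 = 110336 - 4/1645 = 181502716/1645 ≈ 1.1034e+5)
(m - 1*375673)/q = (466563 - 1*375673)/(181502716/1645) = (466563 - 375673)*(1645/181502716) = 90890*(1645/181502716) = 74757025/90751358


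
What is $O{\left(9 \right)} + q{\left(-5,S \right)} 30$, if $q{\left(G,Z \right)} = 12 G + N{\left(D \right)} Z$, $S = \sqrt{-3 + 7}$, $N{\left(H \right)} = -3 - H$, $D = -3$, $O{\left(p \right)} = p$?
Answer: $-1791$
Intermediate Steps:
$S = 2$ ($S = \sqrt{4} = 2$)
$q{\left(G,Z \right)} = 12 G$ ($q{\left(G,Z \right)} = 12 G + \left(-3 - -3\right) Z = 12 G + \left(-3 + 3\right) Z = 12 G + 0 Z = 12 G + 0 = 12 G$)
$O{\left(9 \right)} + q{\left(-5,S \right)} 30 = 9 + 12 \left(-5\right) 30 = 9 - 1800 = -1791$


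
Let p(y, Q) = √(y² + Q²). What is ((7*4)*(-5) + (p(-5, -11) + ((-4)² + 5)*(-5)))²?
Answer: (-245 + √146)² ≈ 54250.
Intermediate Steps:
p(y, Q) = √(Q² + y²)
((7*4)*(-5) + (p(-5, -11) + ((-4)² + 5)*(-5)))² = ((7*4)*(-5) + (√((-11)² + (-5)²) + ((-4)² + 5)*(-5)))² = (28*(-5) + (√(121 + 25) + (16 + 5)*(-5)))² = (-140 + (√146 + 21*(-5)))² = (-140 + (√146 - 105))² = (-140 + (-105 + √146))² = (-245 + √146)²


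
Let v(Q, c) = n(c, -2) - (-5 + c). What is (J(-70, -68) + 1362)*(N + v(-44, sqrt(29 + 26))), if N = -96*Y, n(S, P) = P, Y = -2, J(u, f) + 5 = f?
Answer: 251355 - 1289*sqrt(55) ≈ 2.4180e+5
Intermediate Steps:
J(u, f) = -5 + f
N = 192 (N = -96*(-2) = 192)
v(Q, c) = 3 - c (v(Q, c) = -2 - (-5 + c) = -2 + (5 - c) = 3 - c)
(J(-70, -68) + 1362)*(N + v(-44, sqrt(29 + 26))) = ((-5 - 68) + 1362)*(192 + (3 - sqrt(29 + 26))) = (-73 + 1362)*(192 + (3 - sqrt(55))) = 1289*(195 - sqrt(55)) = 251355 - 1289*sqrt(55)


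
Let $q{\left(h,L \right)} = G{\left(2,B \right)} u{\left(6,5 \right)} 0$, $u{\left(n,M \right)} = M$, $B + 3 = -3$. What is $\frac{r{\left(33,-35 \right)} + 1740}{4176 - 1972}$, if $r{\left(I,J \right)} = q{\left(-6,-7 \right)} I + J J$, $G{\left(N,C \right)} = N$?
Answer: $\frac{2965}{2204} \approx 1.3453$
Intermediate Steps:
$B = -6$ ($B = -3 - 3 = -6$)
$q{\left(h,L \right)} = 0$ ($q{\left(h,L \right)} = 2 \cdot 5 \cdot 0 = 10 \cdot 0 = 0$)
$r{\left(I,J \right)} = J^{2}$ ($r{\left(I,J \right)} = 0 I + J J = 0 + J^{2} = J^{2}$)
$\frac{r{\left(33,-35 \right)} + 1740}{4176 - 1972} = \frac{\left(-35\right)^{2} + 1740}{4176 - 1972} = \frac{1225 + 1740}{2204} = 2965 \cdot \frac{1}{2204} = \frac{2965}{2204}$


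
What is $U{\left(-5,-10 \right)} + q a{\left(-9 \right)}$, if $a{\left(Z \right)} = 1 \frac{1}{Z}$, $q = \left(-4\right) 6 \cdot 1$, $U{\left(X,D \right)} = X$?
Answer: $- \frac{7}{3} \approx -2.3333$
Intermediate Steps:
$q = -24$ ($q = \left(-24\right) 1 = -24$)
$a{\left(Z \right)} = \frac{1}{Z}$
$U{\left(-5,-10 \right)} + q a{\left(-9 \right)} = -5 - \frac{24}{-9} = -5 - - \frac{8}{3} = -5 + \frac{8}{3} = - \frac{7}{3}$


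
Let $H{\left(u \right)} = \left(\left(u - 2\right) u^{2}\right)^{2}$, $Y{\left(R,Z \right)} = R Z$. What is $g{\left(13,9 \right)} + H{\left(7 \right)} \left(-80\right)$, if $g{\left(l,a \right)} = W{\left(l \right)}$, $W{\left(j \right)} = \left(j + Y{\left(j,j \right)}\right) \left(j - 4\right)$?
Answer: $-4800362$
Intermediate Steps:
$W{\left(j \right)} = \left(-4 + j\right) \left(j + j^{2}\right)$ ($W{\left(j \right)} = \left(j + j j\right) \left(j - 4\right) = \left(j + j^{2}\right) \left(-4 + j\right) = \left(-4 + j\right) \left(j + j^{2}\right)$)
$g{\left(l,a \right)} = l \left(-4 + l^{2} - 3 l\right)$
$H{\left(u \right)} = u^{4} \left(-2 + u\right)^{2}$ ($H{\left(u \right)} = \left(\left(u - 2\right) u^{2}\right)^{2} = \left(\left(-2 + u\right) u^{2}\right)^{2} = \left(u^{2} \left(-2 + u\right)\right)^{2} = u^{4} \left(-2 + u\right)^{2}$)
$g{\left(13,9 \right)} + H{\left(7 \right)} \left(-80\right) = 13 \left(-4 + 13^{2} - 39\right) + 7^{4} \left(-2 + 7\right)^{2} \left(-80\right) = 13 \left(-4 + 169 - 39\right) + 2401 \cdot 5^{2} \left(-80\right) = 13 \cdot 126 + 2401 \cdot 25 \left(-80\right) = 1638 + 60025 \left(-80\right) = 1638 - 4802000 = -4800362$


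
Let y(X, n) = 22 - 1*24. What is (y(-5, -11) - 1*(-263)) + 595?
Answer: 856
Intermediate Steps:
y(X, n) = -2 (y(X, n) = 22 - 24 = -2)
(y(-5, -11) - 1*(-263)) + 595 = (-2 - 1*(-263)) + 595 = (-2 + 263) + 595 = 261 + 595 = 856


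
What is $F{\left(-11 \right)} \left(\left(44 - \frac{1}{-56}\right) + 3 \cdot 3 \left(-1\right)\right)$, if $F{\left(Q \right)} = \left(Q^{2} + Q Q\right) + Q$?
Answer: $\frac{64713}{8} \approx 8089.1$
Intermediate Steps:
$F{\left(Q \right)} = Q + 2 Q^{2}$ ($F{\left(Q \right)} = \left(Q^{2} + Q^{2}\right) + Q = 2 Q^{2} + Q = Q + 2 Q^{2}$)
$F{\left(-11 \right)} \left(\left(44 - \frac{1}{-56}\right) + 3 \cdot 3 \left(-1\right)\right) = - 11 \left(1 + 2 \left(-11\right)\right) \left(\left(44 - \frac{1}{-56}\right) + 3 \cdot 3 \left(-1\right)\right) = - 11 \left(1 - 22\right) \left(\left(44 - - \frac{1}{56}\right) + 9 \left(-1\right)\right) = \left(-11\right) \left(-21\right) \left(\left(44 + \frac{1}{56}\right) - 9\right) = 231 \left(\frac{2465}{56} - 9\right) = 231 \cdot \frac{1961}{56} = \frac{64713}{8}$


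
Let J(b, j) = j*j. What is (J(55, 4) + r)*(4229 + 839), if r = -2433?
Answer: -12249356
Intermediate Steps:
J(b, j) = j²
(J(55, 4) + r)*(4229 + 839) = (4² - 2433)*(4229 + 839) = (16 - 2433)*5068 = -2417*5068 = -12249356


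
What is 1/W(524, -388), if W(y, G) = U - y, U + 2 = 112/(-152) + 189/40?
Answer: -760/396729 ≈ -0.0019157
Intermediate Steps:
U = 1511/760 (U = -2 + (112/(-152) + 189/40) = -2 + (112*(-1/152) + 189*(1/40)) = -2 + (-14/19 + 189/40) = -2 + 3031/760 = 1511/760 ≈ 1.9882)
W(y, G) = 1511/760 - y
1/W(524, -388) = 1/(1511/760 - 1*524) = 1/(1511/760 - 524) = 1/(-396729/760) = -760/396729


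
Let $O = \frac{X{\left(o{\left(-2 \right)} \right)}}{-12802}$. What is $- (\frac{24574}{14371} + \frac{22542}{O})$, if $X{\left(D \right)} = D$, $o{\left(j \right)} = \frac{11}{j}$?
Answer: $- \frac{8294443773842}{158081} \approx -5.247 \cdot 10^{7}$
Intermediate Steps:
$O = \frac{11}{25604}$ ($O = \frac{11 \frac{1}{-2}}{-12802} = 11 \left(- \frac{1}{2}\right) \left(- \frac{1}{12802}\right) = \left(- \frac{11}{2}\right) \left(- \frac{1}{12802}\right) = \frac{11}{25604} \approx 0.00042962$)
$- (\frac{24574}{14371} + \frac{22542}{O}) = - (\frac{24574}{14371} + \frac{22542}{\frac{11}{25604}}) = - (24574 \cdot \frac{1}{14371} + 22542 \cdot \frac{25604}{11}) = - (\frac{24574}{14371} + \frac{577165368}{11}) = \left(-1\right) \frac{8294443773842}{158081} = - \frac{8294443773842}{158081}$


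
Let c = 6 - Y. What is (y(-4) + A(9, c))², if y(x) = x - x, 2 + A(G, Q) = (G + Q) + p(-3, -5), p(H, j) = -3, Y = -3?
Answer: 169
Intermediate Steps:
c = 9 (c = 6 - 1*(-3) = 6 + 3 = 9)
A(G, Q) = -5 + G + Q (A(G, Q) = -2 + ((G + Q) - 3) = -2 + (-3 + G + Q) = -5 + G + Q)
y(x) = 0
(y(-4) + A(9, c))² = (0 + (-5 + 9 + 9))² = (0 + 13)² = 13² = 169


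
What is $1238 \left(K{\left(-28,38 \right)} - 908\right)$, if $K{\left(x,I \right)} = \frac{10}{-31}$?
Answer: $- \frac{34859604}{31} \approx -1.1245 \cdot 10^{6}$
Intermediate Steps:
$K{\left(x,I \right)} = - \frac{10}{31}$ ($K{\left(x,I \right)} = 10 \left(- \frac{1}{31}\right) = - \frac{10}{31}$)
$1238 \left(K{\left(-28,38 \right)} - 908\right) = 1238 \left(- \frac{10}{31} - 908\right) = 1238 \left(- \frac{28158}{31}\right) = - \frac{34859604}{31}$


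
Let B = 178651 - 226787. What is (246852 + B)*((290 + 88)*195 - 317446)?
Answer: -48434242976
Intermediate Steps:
B = -48136
(246852 + B)*((290 + 88)*195 - 317446) = (246852 - 48136)*((290 + 88)*195 - 317446) = 198716*(378*195 - 317446) = 198716*(73710 - 317446) = 198716*(-243736) = -48434242976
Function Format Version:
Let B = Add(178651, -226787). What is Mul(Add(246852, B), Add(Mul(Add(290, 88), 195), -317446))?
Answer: -48434242976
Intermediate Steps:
B = -48136
Mul(Add(246852, B), Add(Mul(Add(290, 88), 195), -317446)) = Mul(Add(246852, -48136), Add(Mul(Add(290, 88), 195), -317446)) = Mul(198716, Add(Mul(378, 195), -317446)) = Mul(198716, Add(73710, -317446)) = Mul(198716, -243736) = -48434242976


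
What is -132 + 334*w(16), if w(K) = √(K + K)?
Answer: -132 + 1336*√2 ≈ 1757.4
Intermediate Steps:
w(K) = √2*√K (w(K) = √(2*K) = √2*√K)
-132 + 334*w(16) = -132 + 334*(√2*√16) = -132 + 334*(√2*4) = -132 + 334*(4*√2) = -132 + 1336*√2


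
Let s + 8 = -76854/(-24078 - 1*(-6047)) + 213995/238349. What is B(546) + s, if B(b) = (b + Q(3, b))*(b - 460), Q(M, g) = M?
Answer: 202898025299605/4297670819 ≈ 47211.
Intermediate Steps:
B(b) = (-460 + b)*(3 + b) (B(b) = (b + 3)*(b - 460) = (3 + b)*(-460 + b) = (-460 + b)*(3 + b))
s = -12204748661/4297670819 (s = -8 + (-76854/(-24078 - 1*(-6047)) + 213995/238349) = -8 + (-76854/(-24078 + 6047) + 213995*(1/238349)) = -8 + (-76854/(-18031) + 213995/238349) = -8 + (-76854*(-1/18031) + 213995/238349) = -8 + (76854/18031 + 213995/238349) = -8 + 22176617891/4297670819 = -12204748661/4297670819 ≈ -2.8399)
B(546) + s = (-1380 + 546² - 457*546) - 12204748661/4297670819 = (-1380 + 298116 - 249522) - 12204748661/4297670819 = 47214 - 12204748661/4297670819 = 202898025299605/4297670819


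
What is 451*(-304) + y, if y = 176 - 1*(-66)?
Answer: -136862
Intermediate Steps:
y = 242 (y = 176 + 66 = 242)
451*(-304) + y = 451*(-304) + 242 = -137104 + 242 = -136862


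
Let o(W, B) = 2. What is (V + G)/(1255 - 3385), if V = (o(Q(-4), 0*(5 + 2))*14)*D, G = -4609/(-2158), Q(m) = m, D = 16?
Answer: -971393/4596540 ≈ -0.21133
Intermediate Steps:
G = 4609/2158 (G = -4609*(-1/2158) = 4609/2158 ≈ 2.1358)
V = 448 (V = (2*14)*16 = 28*16 = 448)
(V + G)/(1255 - 3385) = (448 + 4609/2158)/(1255 - 3385) = (971393/2158)/(-2130) = (971393/2158)*(-1/2130) = -971393/4596540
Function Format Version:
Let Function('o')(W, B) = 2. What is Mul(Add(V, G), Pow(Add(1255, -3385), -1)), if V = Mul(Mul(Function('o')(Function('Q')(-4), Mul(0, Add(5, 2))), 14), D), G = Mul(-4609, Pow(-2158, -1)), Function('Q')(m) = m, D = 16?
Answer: Rational(-971393, 4596540) ≈ -0.21133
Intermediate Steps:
G = Rational(4609, 2158) (G = Mul(-4609, Rational(-1, 2158)) = Rational(4609, 2158) ≈ 2.1358)
V = 448 (V = Mul(Mul(2, 14), 16) = Mul(28, 16) = 448)
Mul(Add(V, G), Pow(Add(1255, -3385), -1)) = Mul(Add(448, Rational(4609, 2158)), Pow(Add(1255, -3385), -1)) = Mul(Rational(971393, 2158), Pow(-2130, -1)) = Mul(Rational(971393, 2158), Rational(-1, 2130)) = Rational(-971393, 4596540)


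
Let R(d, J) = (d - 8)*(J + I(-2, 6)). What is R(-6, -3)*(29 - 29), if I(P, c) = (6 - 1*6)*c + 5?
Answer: 0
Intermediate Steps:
I(P, c) = 5 (I(P, c) = (6 - 6)*c + 5 = 0*c + 5 = 0 + 5 = 5)
R(d, J) = (-8 + d)*(5 + J) (R(d, J) = (d - 8)*(J + 5) = (-8 + d)*(5 + J))
R(-6, -3)*(29 - 29) = (-40 - 8*(-3) + 5*(-6) - 3*(-6))*(29 - 29) = (-40 + 24 - 30 + 18)*0 = -28*0 = 0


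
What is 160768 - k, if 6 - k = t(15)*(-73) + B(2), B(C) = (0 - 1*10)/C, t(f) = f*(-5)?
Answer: 166232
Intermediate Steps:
t(f) = -5*f
B(C) = -10/C (B(C) = (0 - 10)/C = -10/C)
k = -5464 (k = 6 - (-5*15*(-73) - 10/2) = 6 - (-75*(-73) - 10*½) = 6 - (5475 - 5) = 6 - 1*5470 = 6 - 5470 = -5464)
160768 - k = 160768 - 1*(-5464) = 160768 + 5464 = 166232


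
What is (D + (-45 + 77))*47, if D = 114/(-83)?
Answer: 119474/83 ≈ 1439.4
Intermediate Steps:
D = -114/83 (D = 114*(-1/83) = -114/83 ≈ -1.3735)
(D + (-45 + 77))*47 = (-114/83 + (-45 + 77))*47 = (-114/83 + 32)*47 = (2542/83)*47 = 119474/83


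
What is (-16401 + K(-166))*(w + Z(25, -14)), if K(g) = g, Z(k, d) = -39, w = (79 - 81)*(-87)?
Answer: -2236545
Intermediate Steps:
w = 174 (w = -2*(-87) = 174)
(-16401 + K(-166))*(w + Z(25, -14)) = (-16401 - 166)*(174 - 39) = -16567*135 = -2236545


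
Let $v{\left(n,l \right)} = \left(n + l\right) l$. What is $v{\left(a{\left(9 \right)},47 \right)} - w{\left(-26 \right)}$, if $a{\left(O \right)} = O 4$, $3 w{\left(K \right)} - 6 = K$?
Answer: $\frac{11723}{3} \approx 3907.7$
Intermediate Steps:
$w{\left(K \right)} = 2 + \frac{K}{3}$
$a{\left(O \right)} = 4 O$
$v{\left(n,l \right)} = l \left(l + n\right)$ ($v{\left(n,l \right)} = \left(l + n\right) l = l \left(l + n\right)$)
$v{\left(a{\left(9 \right)},47 \right)} - w{\left(-26 \right)} = 47 \left(47 + 4 \cdot 9\right) - \left(2 + \frac{1}{3} \left(-26\right)\right) = 47 \left(47 + 36\right) - \left(2 - \frac{26}{3}\right) = 47 \cdot 83 - - \frac{20}{3} = 3901 + \frac{20}{3} = \frac{11723}{3}$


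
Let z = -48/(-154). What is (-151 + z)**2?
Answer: 134629609/5929 ≈ 22707.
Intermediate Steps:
z = 24/77 (z = -48*(-1/154) = 24/77 ≈ 0.31169)
(-151 + z)**2 = (-151 + 24/77)**2 = (-11603/77)**2 = 134629609/5929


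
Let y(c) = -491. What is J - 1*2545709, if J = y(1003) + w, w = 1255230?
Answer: -1290970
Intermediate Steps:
J = 1254739 (J = -491 + 1255230 = 1254739)
J - 1*2545709 = 1254739 - 1*2545709 = 1254739 - 2545709 = -1290970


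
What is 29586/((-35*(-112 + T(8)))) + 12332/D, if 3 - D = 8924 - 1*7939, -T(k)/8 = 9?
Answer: -12591157/1581020 ≈ -7.9639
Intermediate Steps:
T(k) = -72 (T(k) = -8*9 = -72)
D = -982 (D = 3 - (8924 - 1*7939) = 3 - (8924 - 7939) = 3 - 1*985 = 3 - 985 = -982)
29586/((-35*(-112 + T(8)))) + 12332/D = 29586/((-35*(-112 - 72))) + 12332/(-982) = 29586/((-35*(-184))) + 12332*(-1/982) = 29586/6440 - 6166/491 = 29586*(1/6440) - 6166/491 = 14793/3220 - 6166/491 = -12591157/1581020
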